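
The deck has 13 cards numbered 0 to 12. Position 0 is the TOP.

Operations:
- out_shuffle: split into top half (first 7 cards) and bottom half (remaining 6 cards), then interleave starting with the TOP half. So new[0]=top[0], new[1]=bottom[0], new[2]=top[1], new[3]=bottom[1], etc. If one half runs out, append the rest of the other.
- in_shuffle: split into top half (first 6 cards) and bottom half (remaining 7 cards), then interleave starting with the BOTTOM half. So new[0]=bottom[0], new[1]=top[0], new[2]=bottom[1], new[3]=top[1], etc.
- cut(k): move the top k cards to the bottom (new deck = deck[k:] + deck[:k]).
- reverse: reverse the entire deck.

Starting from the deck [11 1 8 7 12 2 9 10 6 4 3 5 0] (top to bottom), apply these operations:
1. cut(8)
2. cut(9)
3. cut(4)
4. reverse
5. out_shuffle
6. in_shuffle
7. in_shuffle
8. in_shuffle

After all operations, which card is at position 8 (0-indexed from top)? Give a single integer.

After op 1 (cut(8)): [6 4 3 5 0 11 1 8 7 12 2 9 10]
After op 2 (cut(9)): [12 2 9 10 6 4 3 5 0 11 1 8 7]
After op 3 (cut(4)): [6 4 3 5 0 11 1 8 7 12 2 9 10]
After op 4 (reverse): [10 9 2 12 7 8 1 11 0 5 3 4 6]
After op 5 (out_shuffle): [10 11 9 0 2 5 12 3 7 4 8 6 1]
After op 6 (in_shuffle): [12 10 3 11 7 9 4 0 8 2 6 5 1]
After op 7 (in_shuffle): [4 12 0 10 8 3 2 11 6 7 5 9 1]
After op 8 (in_shuffle): [2 4 11 12 6 0 7 10 5 8 9 3 1]
Position 8: card 5.

Answer: 5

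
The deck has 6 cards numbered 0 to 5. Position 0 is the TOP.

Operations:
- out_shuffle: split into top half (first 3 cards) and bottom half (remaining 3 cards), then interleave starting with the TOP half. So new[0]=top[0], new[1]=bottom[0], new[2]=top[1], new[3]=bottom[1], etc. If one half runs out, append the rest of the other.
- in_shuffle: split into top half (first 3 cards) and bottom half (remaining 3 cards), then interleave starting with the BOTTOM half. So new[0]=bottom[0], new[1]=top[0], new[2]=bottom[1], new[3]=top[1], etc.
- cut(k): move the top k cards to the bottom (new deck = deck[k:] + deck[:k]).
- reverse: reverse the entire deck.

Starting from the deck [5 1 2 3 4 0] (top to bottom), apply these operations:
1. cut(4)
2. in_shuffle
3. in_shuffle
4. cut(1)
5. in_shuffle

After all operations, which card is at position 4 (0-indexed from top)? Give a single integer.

After op 1 (cut(4)): [4 0 5 1 2 3]
After op 2 (in_shuffle): [1 4 2 0 3 5]
After op 3 (in_shuffle): [0 1 3 4 5 2]
After op 4 (cut(1)): [1 3 4 5 2 0]
After op 5 (in_shuffle): [5 1 2 3 0 4]
Position 4: card 0.

Answer: 0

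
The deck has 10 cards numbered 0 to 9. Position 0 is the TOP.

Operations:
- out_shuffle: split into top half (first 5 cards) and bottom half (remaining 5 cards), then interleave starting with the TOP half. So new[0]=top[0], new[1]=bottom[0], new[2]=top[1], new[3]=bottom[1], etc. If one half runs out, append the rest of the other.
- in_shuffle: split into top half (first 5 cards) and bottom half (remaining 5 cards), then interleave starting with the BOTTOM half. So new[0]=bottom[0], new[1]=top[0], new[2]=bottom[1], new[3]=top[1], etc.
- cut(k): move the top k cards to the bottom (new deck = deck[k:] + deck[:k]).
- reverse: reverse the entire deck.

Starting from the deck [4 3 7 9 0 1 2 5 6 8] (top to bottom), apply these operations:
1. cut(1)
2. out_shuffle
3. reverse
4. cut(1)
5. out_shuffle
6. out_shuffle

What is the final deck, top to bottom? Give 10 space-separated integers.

After op 1 (cut(1)): [3 7 9 0 1 2 5 6 8 4]
After op 2 (out_shuffle): [3 2 7 5 9 6 0 8 1 4]
After op 3 (reverse): [4 1 8 0 6 9 5 7 2 3]
After op 4 (cut(1)): [1 8 0 6 9 5 7 2 3 4]
After op 5 (out_shuffle): [1 5 8 7 0 2 6 3 9 4]
After op 6 (out_shuffle): [1 2 5 6 8 3 7 9 0 4]

Answer: 1 2 5 6 8 3 7 9 0 4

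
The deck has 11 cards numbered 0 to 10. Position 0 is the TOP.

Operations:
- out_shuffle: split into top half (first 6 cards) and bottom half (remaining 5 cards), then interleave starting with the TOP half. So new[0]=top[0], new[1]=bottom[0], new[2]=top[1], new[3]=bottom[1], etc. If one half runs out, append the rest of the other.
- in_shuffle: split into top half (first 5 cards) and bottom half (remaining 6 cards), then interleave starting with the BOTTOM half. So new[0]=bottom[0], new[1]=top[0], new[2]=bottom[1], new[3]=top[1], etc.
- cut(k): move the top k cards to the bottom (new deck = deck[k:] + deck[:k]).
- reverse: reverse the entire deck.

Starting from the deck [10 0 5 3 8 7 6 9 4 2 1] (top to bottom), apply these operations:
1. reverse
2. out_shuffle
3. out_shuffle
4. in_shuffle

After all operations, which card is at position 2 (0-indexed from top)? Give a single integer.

Answer: 3

Derivation:
After op 1 (reverse): [1 2 4 9 6 7 8 3 5 0 10]
After op 2 (out_shuffle): [1 8 2 3 4 5 9 0 6 10 7]
After op 3 (out_shuffle): [1 9 8 0 2 6 3 10 4 7 5]
After op 4 (in_shuffle): [6 1 3 9 10 8 4 0 7 2 5]
Position 2: card 3.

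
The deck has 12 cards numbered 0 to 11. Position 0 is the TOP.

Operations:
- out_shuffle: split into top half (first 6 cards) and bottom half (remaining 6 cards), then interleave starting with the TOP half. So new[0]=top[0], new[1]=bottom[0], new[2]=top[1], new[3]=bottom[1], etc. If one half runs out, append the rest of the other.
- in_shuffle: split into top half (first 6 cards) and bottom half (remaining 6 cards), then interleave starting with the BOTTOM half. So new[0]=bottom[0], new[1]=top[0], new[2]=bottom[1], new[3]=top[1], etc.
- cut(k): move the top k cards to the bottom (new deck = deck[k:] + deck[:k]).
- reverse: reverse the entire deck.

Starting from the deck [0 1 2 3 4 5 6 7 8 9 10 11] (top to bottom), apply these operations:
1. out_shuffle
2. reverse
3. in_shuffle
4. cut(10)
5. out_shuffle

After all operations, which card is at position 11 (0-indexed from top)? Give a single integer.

Answer: 9

Derivation:
After op 1 (out_shuffle): [0 6 1 7 2 8 3 9 4 10 5 11]
After op 2 (reverse): [11 5 10 4 9 3 8 2 7 1 6 0]
After op 3 (in_shuffle): [8 11 2 5 7 10 1 4 6 9 0 3]
After op 4 (cut(10)): [0 3 8 11 2 5 7 10 1 4 6 9]
After op 5 (out_shuffle): [0 7 3 10 8 1 11 4 2 6 5 9]
Position 11: card 9.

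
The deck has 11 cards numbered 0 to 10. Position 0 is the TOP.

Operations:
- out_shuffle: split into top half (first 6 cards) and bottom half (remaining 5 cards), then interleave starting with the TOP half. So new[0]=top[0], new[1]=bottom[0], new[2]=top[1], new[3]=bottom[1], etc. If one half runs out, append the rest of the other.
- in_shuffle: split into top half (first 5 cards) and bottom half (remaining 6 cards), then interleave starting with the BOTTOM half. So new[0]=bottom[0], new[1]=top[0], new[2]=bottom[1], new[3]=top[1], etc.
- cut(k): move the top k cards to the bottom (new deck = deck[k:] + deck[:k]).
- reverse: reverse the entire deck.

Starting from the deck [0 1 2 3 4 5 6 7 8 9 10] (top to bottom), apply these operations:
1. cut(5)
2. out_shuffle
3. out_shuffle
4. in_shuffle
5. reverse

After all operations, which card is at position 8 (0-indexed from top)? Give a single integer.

Answer: 1

Derivation:
After op 1 (cut(5)): [5 6 7 8 9 10 0 1 2 3 4]
After op 2 (out_shuffle): [5 0 6 1 7 2 8 3 9 4 10]
After op 3 (out_shuffle): [5 8 0 3 6 9 1 4 7 10 2]
After op 4 (in_shuffle): [9 5 1 8 4 0 7 3 10 6 2]
After op 5 (reverse): [2 6 10 3 7 0 4 8 1 5 9]
Position 8: card 1.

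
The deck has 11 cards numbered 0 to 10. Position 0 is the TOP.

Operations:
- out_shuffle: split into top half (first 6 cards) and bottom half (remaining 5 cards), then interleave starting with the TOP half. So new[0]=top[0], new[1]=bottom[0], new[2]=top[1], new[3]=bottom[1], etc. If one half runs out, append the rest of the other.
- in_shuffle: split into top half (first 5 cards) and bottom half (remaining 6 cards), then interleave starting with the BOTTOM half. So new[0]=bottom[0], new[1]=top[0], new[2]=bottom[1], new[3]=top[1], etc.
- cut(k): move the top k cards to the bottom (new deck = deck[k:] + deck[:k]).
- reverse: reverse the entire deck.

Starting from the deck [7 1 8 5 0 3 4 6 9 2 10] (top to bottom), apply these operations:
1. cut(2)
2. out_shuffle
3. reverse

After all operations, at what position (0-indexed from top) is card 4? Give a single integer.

Answer: 2

Derivation:
After op 1 (cut(2)): [8 5 0 3 4 6 9 2 10 7 1]
After op 2 (out_shuffle): [8 9 5 2 0 10 3 7 4 1 6]
After op 3 (reverse): [6 1 4 7 3 10 0 2 5 9 8]
Card 4 is at position 2.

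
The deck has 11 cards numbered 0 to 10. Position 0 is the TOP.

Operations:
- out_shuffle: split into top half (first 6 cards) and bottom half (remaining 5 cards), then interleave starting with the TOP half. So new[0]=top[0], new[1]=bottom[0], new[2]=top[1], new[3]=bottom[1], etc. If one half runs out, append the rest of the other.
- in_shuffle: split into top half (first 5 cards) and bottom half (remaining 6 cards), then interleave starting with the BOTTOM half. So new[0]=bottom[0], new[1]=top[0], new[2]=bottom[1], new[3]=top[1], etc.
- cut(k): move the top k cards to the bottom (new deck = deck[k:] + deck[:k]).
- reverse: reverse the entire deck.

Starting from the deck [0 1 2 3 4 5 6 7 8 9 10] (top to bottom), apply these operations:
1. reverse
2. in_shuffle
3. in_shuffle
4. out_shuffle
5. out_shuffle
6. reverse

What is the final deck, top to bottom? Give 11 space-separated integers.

After op 1 (reverse): [10 9 8 7 6 5 4 3 2 1 0]
After op 2 (in_shuffle): [5 10 4 9 3 8 2 7 1 6 0]
After op 3 (in_shuffle): [8 5 2 10 7 4 1 9 6 3 0]
After op 4 (out_shuffle): [8 1 5 9 2 6 10 3 7 0 4]
After op 5 (out_shuffle): [8 10 1 3 5 7 9 0 2 4 6]
After op 6 (reverse): [6 4 2 0 9 7 5 3 1 10 8]

Answer: 6 4 2 0 9 7 5 3 1 10 8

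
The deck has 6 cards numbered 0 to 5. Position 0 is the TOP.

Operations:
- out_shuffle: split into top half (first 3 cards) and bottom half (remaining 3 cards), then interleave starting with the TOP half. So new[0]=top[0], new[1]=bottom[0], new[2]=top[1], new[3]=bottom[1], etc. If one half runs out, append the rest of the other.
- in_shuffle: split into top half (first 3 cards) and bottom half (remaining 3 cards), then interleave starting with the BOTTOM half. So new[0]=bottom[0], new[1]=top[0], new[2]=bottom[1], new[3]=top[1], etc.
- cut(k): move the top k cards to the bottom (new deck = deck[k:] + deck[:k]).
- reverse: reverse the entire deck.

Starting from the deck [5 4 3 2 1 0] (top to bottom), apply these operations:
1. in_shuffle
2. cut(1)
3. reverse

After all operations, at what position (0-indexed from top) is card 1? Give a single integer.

After op 1 (in_shuffle): [2 5 1 4 0 3]
After op 2 (cut(1)): [5 1 4 0 3 2]
After op 3 (reverse): [2 3 0 4 1 5]
Card 1 is at position 4.

Answer: 4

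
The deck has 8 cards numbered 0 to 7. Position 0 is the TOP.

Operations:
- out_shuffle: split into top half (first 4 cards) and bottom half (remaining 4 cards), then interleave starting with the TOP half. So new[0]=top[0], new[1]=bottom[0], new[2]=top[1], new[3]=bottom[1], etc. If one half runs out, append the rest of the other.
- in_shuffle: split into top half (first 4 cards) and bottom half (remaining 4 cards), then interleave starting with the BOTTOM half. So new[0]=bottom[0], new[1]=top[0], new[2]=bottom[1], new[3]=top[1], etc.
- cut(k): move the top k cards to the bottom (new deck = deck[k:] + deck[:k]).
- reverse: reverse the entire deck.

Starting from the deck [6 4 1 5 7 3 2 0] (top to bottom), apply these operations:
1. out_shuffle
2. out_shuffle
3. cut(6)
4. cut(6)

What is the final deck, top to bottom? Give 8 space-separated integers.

After op 1 (out_shuffle): [6 7 4 3 1 2 5 0]
After op 2 (out_shuffle): [6 1 7 2 4 5 3 0]
After op 3 (cut(6)): [3 0 6 1 7 2 4 5]
After op 4 (cut(6)): [4 5 3 0 6 1 7 2]

Answer: 4 5 3 0 6 1 7 2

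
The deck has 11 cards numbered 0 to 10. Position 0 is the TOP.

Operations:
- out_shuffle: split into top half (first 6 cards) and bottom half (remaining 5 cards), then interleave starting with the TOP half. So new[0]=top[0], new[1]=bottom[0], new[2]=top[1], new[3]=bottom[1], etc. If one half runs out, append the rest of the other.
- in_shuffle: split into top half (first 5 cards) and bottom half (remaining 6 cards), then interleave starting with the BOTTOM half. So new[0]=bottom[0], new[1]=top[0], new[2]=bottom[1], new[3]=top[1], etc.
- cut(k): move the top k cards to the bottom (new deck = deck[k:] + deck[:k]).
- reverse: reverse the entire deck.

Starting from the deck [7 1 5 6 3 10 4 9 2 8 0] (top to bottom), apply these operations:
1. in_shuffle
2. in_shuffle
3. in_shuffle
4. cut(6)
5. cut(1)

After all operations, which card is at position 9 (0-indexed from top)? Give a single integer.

Answer: 2

Derivation:
After op 1 (in_shuffle): [10 7 4 1 9 5 2 6 8 3 0]
After op 2 (in_shuffle): [5 10 2 7 6 4 8 1 3 9 0]
After op 3 (in_shuffle): [4 5 8 10 1 2 3 7 9 6 0]
After op 4 (cut(6)): [3 7 9 6 0 4 5 8 10 1 2]
After op 5 (cut(1)): [7 9 6 0 4 5 8 10 1 2 3]
Position 9: card 2.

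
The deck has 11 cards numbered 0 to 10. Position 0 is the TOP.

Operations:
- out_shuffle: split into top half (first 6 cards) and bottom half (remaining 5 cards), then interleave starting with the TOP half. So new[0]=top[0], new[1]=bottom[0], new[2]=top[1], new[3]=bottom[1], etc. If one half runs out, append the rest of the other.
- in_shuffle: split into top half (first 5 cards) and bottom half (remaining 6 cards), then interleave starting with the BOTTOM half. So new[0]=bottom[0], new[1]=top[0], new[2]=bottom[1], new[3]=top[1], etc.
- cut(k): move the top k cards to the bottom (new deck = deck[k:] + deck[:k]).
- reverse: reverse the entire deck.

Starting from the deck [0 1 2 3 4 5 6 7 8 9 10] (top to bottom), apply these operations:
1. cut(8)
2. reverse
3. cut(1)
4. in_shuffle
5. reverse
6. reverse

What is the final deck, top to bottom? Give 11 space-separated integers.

Answer: 1 6 0 5 10 4 9 3 8 2 7

Derivation:
After op 1 (cut(8)): [8 9 10 0 1 2 3 4 5 6 7]
After op 2 (reverse): [7 6 5 4 3 2 1 0 10 9 8]
After op 3 (cut(1)): [6 5 4 3 2 1 0 10 9 8 7]
After op 4 (in_shuffle): [1 6 0 5 10 4 9 3 8 2 7]
After op 5 (reverse): [7 2 8 3 9 4 10 5 0 6 1]
After op 6 (reverse): [1 6 0 5 10 4 9 3 8 2 7]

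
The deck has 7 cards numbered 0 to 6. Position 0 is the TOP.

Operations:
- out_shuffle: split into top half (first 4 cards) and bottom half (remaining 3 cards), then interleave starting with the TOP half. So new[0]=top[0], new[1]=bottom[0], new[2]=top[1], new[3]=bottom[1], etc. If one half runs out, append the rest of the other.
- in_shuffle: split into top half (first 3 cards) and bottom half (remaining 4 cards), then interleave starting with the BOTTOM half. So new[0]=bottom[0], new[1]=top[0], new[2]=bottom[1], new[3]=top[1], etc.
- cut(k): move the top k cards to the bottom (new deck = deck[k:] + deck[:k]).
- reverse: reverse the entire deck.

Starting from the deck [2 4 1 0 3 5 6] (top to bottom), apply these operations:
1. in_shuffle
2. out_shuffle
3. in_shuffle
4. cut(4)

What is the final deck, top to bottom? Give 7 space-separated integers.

After op 1 (in_shuffle): [0 2 3 4 5 1 6]
After op 2 (out_shuffle): [0 5 2 1 3 6 4]
After op 3 (in_shuffle): [1 0 3 5 6 2 4]
After op 4 (cut(4)): [6 2 4 1 0 3 5]

Answer: 6 2 4 1 0 3 5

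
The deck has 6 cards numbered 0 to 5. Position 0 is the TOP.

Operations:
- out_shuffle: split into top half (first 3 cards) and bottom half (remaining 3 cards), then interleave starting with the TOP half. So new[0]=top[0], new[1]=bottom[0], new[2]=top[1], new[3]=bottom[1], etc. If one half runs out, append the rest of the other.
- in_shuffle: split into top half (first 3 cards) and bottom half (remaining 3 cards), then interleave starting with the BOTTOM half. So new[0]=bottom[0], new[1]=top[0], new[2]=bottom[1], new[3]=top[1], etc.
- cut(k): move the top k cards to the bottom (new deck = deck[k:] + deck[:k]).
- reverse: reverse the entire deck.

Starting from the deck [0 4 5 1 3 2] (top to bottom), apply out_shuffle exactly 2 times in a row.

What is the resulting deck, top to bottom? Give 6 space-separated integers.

Answer: 0 3 1 5 4 2

Derivation:
After op 1 (out_shuffle): [0 1 4 3 5 2]
After op 2 (out_shuffle): [0 3 1 5 4 2]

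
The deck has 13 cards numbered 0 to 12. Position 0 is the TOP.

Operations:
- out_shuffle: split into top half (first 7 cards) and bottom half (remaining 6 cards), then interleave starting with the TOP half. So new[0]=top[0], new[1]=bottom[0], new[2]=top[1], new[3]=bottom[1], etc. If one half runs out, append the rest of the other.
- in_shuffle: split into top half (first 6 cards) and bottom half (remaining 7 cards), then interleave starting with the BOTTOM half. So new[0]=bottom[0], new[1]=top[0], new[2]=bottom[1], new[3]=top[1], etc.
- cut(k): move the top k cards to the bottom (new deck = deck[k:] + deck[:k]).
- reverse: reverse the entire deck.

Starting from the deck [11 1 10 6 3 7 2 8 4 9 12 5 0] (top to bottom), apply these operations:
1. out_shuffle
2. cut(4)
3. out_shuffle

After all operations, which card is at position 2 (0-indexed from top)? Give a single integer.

After op 1 (out_shuffle): [11 8 1 4 10 9 6 12 3 5 7 0 2]
After op 2 (cut(4)): [10 9 6 12 3 5 7 0 2 11 8 1 4]
After op 3 (out_shuffle): [10 0 9 2 6 11 12 8 3 1 5 4 7]
Position 2: card 9.

Answer: 9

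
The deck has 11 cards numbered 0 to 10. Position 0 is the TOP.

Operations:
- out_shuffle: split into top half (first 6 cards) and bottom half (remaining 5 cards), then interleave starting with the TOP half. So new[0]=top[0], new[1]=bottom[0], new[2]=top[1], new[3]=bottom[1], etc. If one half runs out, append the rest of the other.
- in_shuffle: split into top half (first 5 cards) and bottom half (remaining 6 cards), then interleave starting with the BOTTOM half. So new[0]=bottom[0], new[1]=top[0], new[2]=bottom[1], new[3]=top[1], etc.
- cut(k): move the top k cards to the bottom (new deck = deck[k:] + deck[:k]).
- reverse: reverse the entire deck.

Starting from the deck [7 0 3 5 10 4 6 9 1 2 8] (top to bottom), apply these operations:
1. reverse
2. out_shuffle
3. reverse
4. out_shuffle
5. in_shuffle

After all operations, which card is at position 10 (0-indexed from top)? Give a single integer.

After op 1 (reverse): [8 2 1 9 6 4 10 5 3 0 7]
After op 2 (out_shuffle): [8 10 2 5 1 3 9 0 6 7 4]
After op 3 (reverse): [4 7 6 0 9 3 1 5 2 10 8]
After op 4 (out_shuffle): [4 1 7 5 6 2 0 10 9 8 3]
After op 5 (in_shuffle): [2 4 0 1 10 7 9 5 8 6 3]
Position 10: card 3.

Answer: 3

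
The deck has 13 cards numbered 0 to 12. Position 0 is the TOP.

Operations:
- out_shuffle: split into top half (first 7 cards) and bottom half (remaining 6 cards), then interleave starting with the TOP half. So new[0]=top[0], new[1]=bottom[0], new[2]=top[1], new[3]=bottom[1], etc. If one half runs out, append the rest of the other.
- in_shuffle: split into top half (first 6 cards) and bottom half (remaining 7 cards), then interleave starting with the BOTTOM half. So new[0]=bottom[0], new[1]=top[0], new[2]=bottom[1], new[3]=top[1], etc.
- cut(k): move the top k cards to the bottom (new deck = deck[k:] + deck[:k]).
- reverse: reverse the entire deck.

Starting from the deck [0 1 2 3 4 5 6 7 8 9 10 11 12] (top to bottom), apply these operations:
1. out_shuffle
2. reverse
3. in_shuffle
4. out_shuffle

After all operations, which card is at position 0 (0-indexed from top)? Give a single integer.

Answer: 3

Derivation:
After op 1 (out_shuffle): [0 7 1 8 2 9 3 10 4 11 5 12 6]
After op 2 (reverse): [6 12 5 11 4 10 3 9 2 8 1 7 0]
After op 3 (in_shuffle): [3 6 9 12 2 5 8 11 1 4 7 10 0]
After op 4 (out_shuffle): [3 11 6 1 9 4 12 7 2 10 5 0 8]
Position 0: card 3.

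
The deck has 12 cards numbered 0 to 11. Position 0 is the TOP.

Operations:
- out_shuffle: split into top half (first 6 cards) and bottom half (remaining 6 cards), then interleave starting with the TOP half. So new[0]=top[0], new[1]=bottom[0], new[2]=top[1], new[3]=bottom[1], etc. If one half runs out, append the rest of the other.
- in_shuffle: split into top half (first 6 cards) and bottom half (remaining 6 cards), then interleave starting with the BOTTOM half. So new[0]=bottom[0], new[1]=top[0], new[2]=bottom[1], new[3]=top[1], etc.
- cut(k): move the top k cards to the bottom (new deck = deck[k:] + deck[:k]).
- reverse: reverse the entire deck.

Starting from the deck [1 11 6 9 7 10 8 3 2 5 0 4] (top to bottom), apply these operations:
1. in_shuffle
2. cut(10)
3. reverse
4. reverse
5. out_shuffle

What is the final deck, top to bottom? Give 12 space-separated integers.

Answer: 4 2 10 6 8 5 1 9 3 0 11 7

Derivation:
After op 1 (in_shuffle): [8 1 3 11 2 6 5 9 0 7 4 10]
After op 2 (cut(10)): [4 10 8 1 3 11 2 6 5 9 0 7]
After op 3 (reverse): [7 0 9 5 6 2 11 3 1 8 10 4]
After op 4 (reverse): [4 10 8 1 3 11 2 6 5 9 0 7]
After op 5 (out_shuffle): [4 2 10 6 8 5 1 9 3 0 11 7]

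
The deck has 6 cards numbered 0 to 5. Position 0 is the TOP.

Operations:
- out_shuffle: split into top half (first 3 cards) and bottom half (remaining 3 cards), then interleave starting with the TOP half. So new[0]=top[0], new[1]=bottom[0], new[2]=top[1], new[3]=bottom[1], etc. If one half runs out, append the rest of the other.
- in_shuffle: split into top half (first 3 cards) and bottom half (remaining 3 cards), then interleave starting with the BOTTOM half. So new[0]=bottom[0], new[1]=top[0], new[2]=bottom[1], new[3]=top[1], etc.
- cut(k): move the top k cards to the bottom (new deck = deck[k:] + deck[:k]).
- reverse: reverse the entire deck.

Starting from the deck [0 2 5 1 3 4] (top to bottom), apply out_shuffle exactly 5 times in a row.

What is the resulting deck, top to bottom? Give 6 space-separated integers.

Answer: 0 1 2 3 5 4

Derivation:
After op 1 (out_shuffle): [0 1 2 3 5 4]
After op 2 (out_shuffle): [0 3 1 5 2 4]
After op 3 (out_shuffle): [0 5 3 2 1 4]
After op 4 (out_shuffle): [0 2 5 1 3 4]
After op 5 (out_shuffle): [0 1 2 3 5 4]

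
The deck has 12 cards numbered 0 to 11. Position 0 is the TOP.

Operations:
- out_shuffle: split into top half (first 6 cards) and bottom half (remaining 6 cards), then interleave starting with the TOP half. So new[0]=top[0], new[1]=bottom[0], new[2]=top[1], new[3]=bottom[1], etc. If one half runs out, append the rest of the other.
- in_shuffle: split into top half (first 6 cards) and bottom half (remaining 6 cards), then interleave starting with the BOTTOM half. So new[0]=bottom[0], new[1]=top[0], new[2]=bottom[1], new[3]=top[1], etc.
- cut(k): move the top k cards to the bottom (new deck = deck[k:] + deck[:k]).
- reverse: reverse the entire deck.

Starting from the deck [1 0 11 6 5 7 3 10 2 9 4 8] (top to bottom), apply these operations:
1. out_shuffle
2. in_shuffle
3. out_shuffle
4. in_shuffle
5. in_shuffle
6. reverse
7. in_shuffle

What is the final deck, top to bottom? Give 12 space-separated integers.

Answer: 11 1 0 7 6 5 10 2 3 4 8 9

Derivation:
After op 1 (out_shuffle): [1 3 0 10 11 2 6 9 5 4 7 8]
After op 2 (in_shuffle): [6 1 9 3 5 0 4 10 7 11 8 2]
After op 3 (out_shuffle): [6 4 1 10 9 7 3 11 5 8 0 2]
After op 4 (in_shuffle): [3 6 11 4 5 1 8 10 0 9 2 7]
After op 5 (in_shuffle): [8 3 10 6 0 11 9 4 2 5 7 1]
After op 6 (reverse): [1 7 5 2 4 9 11 0 6 10 3 8]
After op 7 (in_shuffle): [11 1 0 7 6 5 10 2 3 4 8 9]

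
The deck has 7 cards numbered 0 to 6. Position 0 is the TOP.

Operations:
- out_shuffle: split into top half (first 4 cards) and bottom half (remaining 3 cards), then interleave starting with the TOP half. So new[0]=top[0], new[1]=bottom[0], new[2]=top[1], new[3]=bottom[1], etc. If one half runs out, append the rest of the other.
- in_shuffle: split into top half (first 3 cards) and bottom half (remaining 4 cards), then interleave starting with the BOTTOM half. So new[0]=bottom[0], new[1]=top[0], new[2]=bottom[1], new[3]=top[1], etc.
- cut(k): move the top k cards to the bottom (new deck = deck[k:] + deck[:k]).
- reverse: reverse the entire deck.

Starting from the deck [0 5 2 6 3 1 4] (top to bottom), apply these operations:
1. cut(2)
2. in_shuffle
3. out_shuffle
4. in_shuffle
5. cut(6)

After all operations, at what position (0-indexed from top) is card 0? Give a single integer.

After op 1 (cut(2)): [2 6 3 1 4 0 5]
After op 2 (in_shuffle): [1 2 4 6 0 3 5]
After op 3 (out_shuffle): [1 0 2 3 4 5 6]
After op 4 (in_shuffle): [3 1 4 0 5 2 6]
After op 5 (cut(6)): [6 3 1 4 0 5 2]
Card 0 is at position 4.

Answer: 4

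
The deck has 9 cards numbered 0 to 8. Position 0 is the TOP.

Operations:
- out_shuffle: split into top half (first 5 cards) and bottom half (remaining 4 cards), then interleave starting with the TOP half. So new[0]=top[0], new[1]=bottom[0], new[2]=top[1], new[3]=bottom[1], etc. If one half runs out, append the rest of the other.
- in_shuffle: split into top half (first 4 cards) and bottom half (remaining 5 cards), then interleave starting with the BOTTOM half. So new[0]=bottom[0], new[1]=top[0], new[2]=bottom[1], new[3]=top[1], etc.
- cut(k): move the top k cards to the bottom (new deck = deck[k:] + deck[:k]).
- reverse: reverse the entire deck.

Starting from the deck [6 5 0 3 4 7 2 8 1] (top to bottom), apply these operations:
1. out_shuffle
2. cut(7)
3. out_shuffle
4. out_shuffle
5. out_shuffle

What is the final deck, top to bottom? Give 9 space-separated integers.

Answer: 1 3 8 0 2 5 7 6 4

Derivation:
After op 1 (out_shuffle): [6 7 5 2 0 8 3 1 4]
After op 2 (cut(7)): [1 4 6 7 5 2 0 8 3]
After op 3 (out_shuffle): [1 2 4 0 6 8 7 3 5]
After op 4 (out_shuffle): [1 8 2 7 4 3 0 5 6]
After op 5 (out_shuffle): [1 3 8 0 2 5 7 6 4]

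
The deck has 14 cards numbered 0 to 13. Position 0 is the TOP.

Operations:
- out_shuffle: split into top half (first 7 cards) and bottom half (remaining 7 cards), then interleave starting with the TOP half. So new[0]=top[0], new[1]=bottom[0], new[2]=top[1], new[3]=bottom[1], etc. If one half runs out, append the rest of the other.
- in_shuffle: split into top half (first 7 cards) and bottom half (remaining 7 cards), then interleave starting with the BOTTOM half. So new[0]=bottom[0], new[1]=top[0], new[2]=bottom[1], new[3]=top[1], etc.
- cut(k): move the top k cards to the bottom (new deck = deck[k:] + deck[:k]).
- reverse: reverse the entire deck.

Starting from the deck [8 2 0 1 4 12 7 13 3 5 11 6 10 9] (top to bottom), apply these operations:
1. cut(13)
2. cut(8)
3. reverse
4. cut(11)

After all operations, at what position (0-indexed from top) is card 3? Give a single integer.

Answer: 1

Derivation:
After op 1 (cut(13)): [9 8 2 0 1 4 12 7 13 3 5 11 6 10]
After op 2 (cut(8)): [13 3 5 11 6 10 9 8 2 0 1 4 12 7]
After op 3 (reverse): [7 12 4 1 0 2 8 9 10 6 11 5 3 13]
After op 4 (cut(11)): [5 3 13 7 12 4 1 0 2 8 9 10 6 11]
Card 3 is at position 1.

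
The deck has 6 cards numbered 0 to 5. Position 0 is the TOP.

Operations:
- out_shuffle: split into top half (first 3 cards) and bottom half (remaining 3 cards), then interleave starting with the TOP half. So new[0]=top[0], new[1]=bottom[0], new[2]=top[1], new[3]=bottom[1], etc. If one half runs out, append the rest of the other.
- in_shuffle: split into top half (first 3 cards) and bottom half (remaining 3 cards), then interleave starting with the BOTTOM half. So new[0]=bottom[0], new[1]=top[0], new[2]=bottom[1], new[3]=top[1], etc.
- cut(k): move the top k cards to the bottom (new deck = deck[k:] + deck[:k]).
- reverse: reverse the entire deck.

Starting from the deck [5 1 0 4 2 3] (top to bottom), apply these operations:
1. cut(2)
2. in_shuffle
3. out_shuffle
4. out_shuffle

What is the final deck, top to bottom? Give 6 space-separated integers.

After op 1 (cut(2)): [0 4 2 3 5 1]
After op 2 (in_shuffle): [3 0 5 4 1 2]
After op 3 (out_shuffle): [3 4 0 1 5 2]
After op 4 (out_shuffle): [3 1 4 5 0 2]

Answer: 3 1 4 5 0 2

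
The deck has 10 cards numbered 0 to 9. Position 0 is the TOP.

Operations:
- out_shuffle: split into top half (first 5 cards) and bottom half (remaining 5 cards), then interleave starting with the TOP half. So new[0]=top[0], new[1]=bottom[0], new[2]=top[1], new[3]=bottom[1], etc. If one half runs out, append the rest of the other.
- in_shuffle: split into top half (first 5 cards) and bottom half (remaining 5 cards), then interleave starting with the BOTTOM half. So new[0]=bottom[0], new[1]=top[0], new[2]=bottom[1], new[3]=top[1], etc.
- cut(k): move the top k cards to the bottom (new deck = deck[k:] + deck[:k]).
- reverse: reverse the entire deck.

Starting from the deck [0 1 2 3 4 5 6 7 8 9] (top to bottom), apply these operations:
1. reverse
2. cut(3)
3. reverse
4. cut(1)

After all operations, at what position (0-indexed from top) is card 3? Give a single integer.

After op 1 (reverse): [9 8 7 6 5 4 3 2 1 0]
After op 2 (cut(3)): [6 5 4 3 2 1 0 9 8 7]
After op 3 (reverse): [7 8 9 0 1 2 3 4 5 6]
After op 4 (cut(1)): [8 9 0 1 2 3 4 5 6 7]
Card 3 is at position 5.

Answer: 5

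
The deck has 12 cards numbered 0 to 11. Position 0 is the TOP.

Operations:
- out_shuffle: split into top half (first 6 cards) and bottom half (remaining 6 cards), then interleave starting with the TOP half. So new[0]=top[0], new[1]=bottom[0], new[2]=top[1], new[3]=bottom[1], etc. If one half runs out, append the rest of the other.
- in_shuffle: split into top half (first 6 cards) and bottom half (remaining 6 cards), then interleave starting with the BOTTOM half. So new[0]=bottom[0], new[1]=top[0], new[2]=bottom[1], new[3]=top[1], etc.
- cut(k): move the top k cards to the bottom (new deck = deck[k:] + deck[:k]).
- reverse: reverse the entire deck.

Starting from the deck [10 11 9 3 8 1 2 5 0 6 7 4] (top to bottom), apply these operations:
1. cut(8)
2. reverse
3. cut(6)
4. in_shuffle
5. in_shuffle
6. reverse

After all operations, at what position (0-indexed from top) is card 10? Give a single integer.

After op 1 (cut(8)): [0 6 7 4 10 11 9 3 8 1 2 5]
After op 2 (reverse): [5 2 1 8 3 9 11 10 4 7 6 0]
After op 3 (cut(6)): [11 10 4 7 6 0 5 2 1 8 3 9]
After op 4 (in_shuffle): [5 11 2 10 1 4 8 7 3 6 9 0]
After op 5 (in_shuffle): [8 5 7 11 3 2 6 10 9 1 0 4]
After op 6 (reverse): [4 0 1 9 10 6 2 3 11 7 5 8]
Card 10 is at position 4.

Answer: 4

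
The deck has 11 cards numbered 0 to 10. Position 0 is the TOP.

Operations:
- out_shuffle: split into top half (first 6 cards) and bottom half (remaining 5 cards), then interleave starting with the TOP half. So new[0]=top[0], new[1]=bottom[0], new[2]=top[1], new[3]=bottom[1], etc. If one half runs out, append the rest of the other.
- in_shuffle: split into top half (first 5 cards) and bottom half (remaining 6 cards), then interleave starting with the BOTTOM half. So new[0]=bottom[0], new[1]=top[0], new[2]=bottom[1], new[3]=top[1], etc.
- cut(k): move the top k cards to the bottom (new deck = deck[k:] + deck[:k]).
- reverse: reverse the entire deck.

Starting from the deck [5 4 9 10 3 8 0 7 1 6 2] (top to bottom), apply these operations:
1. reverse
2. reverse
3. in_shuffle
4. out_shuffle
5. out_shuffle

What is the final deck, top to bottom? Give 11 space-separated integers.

After op 1 (reverse): [2 6 1 7 0 8 3 10 9 4 5]
After op 2 (reverse): [5 4 9 10 3 8 0 7 1 6 2]
After op 3 (in_shuffle): [8 5 0 4 7 9 1 10 6 3 2]
After op 4 (out_shuffle): [8 1 5 10 0 6 4 3 7 2 9]
After op 5 (out_shuffle): [8 4 1 3 5 7 10 2 0 9 6]

Answer: 8 4 1 3 5 7 10 2 0 9 6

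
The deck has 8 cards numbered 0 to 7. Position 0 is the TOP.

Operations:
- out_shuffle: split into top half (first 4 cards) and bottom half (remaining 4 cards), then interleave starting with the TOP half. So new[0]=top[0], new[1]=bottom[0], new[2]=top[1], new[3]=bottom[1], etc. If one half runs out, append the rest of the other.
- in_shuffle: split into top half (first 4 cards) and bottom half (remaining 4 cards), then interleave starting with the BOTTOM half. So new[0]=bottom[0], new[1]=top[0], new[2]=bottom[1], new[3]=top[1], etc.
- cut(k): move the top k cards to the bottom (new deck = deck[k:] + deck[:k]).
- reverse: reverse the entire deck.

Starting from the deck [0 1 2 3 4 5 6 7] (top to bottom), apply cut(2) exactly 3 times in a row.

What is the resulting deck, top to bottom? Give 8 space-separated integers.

Answer: 6 7 0 1 2 3 4 5

Derivation:
After op 1 (cut(2)): [2 3 4 5 6 7 0 1]
After op 2 (cut(2)): [4 5 6 7 0 1 2 3]
After op 3 (cut(2)): [6 7 0 1 2 3 4 5]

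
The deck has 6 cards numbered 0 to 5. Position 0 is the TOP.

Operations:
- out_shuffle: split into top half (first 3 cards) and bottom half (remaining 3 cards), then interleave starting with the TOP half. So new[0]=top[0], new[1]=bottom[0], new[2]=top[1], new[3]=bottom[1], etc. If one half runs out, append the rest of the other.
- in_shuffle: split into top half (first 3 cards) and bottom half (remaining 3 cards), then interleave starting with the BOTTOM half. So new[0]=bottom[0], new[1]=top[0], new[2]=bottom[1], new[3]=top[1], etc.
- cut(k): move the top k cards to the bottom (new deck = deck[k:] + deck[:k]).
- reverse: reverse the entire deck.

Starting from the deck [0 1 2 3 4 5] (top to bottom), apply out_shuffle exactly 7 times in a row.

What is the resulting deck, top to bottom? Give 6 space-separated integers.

After op 1 (out_shuffle): [0 3 1 4 2 5]
After op 2 (out_shuffle): [0 4 3 2 1 5]
After op 3 (out_shuffle): [0 2 4 1 3 5]
After op 4 (out_shuffle): [0 1 2 3 4 5]
After op 5 (out_shuffle): [0 3 1 4 2 5]
After op 6 (out_shuffle): [0 4 3 2 1 5]
After op 7 (out_shuffle): [0 2 4 1 3 5]

Answer: 0 2 4 1 3 5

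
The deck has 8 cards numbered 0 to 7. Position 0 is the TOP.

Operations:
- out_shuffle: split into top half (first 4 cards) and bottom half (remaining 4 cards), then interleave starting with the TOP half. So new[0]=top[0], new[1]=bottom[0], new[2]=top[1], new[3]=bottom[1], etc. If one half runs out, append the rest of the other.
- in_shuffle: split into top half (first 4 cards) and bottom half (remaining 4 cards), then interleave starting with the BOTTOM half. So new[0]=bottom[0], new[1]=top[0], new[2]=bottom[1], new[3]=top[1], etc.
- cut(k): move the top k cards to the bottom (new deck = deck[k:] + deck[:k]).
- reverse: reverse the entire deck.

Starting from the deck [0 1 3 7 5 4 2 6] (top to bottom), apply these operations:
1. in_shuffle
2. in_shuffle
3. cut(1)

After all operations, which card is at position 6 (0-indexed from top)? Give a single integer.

After op 1 (in_shuffle): [5 0 4 1 2 3 6 7]
After op 2 (in_shuffle): [2 5 3 0 6 4 7 1]
After op 3 (cut(1)): [5 3 0 6 4 7 1 2]
Position 6: card 1.

Answer: 1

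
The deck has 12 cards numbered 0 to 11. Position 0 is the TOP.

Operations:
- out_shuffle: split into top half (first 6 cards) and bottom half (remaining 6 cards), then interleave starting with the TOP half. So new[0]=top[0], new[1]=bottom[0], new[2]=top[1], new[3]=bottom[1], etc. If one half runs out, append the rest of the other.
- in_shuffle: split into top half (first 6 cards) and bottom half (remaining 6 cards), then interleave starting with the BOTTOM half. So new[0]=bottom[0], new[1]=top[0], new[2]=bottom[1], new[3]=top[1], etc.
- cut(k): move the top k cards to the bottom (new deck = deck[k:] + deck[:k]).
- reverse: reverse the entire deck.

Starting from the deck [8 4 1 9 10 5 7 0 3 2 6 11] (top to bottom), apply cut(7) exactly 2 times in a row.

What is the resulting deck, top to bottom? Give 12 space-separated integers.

After op 1 (cut(7)): [0 3 2 6 11 8 4 1 9 10 5 7]
After op 2 (cut(7)): [1 9 10 5 7 0 3 2 6 11 8 4]

Answer: 1 9 10 5 7 0 3 2 6 11 8 4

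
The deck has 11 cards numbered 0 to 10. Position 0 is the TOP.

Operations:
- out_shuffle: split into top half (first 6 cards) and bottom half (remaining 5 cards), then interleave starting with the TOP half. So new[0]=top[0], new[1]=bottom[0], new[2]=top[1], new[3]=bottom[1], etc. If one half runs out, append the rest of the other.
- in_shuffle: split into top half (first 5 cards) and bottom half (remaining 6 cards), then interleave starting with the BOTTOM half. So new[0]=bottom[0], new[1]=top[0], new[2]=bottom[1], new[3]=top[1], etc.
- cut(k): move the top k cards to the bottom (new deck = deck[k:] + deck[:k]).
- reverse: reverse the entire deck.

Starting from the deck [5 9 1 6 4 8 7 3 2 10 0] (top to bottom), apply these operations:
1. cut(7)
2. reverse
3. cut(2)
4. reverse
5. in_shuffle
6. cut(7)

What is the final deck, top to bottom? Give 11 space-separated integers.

After op 1 (cut(7)): [3 2 10 0 5 9 1 6 4 8 7]
After op 2 (reverse): [7 8 4 6 1 9 5 0 10 2 3]
After op 3 (cut(2)): [4 6 1 9 5 0 10 2 3 7 8]
After op 4 (reverse): [8 7 3 2 10 0 5 9 1 6 4]
After op 5 (in_shuffle): [0 8 5 7 9 3 1 2 6 10 4]
After op 6 (cut(7)): [2 6 10 4 0 8 5 7 9 3 1]

Answer: 2 6 10 4 0 8 5 7 9 3 1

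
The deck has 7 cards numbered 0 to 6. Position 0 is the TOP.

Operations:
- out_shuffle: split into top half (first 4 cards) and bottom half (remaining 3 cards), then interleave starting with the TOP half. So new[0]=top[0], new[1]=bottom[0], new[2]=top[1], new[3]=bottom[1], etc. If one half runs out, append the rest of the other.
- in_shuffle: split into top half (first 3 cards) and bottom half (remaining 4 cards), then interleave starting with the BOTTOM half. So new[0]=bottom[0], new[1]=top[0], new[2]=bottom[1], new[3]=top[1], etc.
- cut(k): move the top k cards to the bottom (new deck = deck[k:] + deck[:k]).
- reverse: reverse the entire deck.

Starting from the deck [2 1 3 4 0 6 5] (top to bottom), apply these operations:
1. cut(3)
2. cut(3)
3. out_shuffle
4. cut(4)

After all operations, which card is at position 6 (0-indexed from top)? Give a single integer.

Answer: 0

Derivation:
After op 1 (cut(3)): [4 0 6 5 2 1 3]
After op 2 (cut(3)): [5 2 1 3 4 0 6]
After op 3 (out_shuffle): [5 4 2 0 1 6 3]
After op 4 (cut(4)): [1 6 3 5 4 2 0]
Position 6: card 0.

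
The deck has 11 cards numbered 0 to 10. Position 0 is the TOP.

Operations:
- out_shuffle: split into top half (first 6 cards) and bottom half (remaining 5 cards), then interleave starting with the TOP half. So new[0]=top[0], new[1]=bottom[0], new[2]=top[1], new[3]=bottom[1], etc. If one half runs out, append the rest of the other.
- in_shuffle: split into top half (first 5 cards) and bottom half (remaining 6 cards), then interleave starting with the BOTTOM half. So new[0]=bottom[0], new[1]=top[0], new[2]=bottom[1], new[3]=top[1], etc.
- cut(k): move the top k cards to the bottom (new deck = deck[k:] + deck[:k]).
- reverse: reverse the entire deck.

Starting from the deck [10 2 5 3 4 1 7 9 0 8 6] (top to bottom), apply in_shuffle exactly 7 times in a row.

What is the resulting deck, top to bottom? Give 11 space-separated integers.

After op 1 (in_shuffle): [1 10 7 2 9 5 0 3 8 4 6]
After op 2 (in_shuffle): [5 1 0 10 3 7 8 2 4 9 6]
After op 3 (in_shuffle): [7 5 8 1 2 0 4 10 9 3 6]
After op 4 (in_shuffle): [0 7 4 5 10 8 9 1 3 2 6]
After op 5 (in_shuffle): [8 0 9 7 1 4 3 5 2 10 6]
After op 6 (in_shuffle): [4 8 3 0 5 9 2 7 10 1 6]
After op 7 (in_shuffle): [9 4 2 8 7 3 10 0 1 5 6]

Answer: 9 4 2 8 7 3 10 0 1 5 6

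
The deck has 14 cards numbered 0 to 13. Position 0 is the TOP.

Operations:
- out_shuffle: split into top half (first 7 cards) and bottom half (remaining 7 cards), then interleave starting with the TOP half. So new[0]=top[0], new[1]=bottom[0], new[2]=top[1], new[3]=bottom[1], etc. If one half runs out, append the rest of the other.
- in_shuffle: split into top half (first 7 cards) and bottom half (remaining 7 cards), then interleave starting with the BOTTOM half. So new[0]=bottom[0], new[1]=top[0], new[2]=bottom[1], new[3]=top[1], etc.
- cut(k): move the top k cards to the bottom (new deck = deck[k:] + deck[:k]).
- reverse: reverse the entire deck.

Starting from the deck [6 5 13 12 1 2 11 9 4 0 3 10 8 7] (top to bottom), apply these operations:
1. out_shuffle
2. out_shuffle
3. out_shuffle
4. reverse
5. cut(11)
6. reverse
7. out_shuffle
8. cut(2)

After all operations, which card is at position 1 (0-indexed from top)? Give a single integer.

After op 1 (out_shuffle): [6 9 5 4 13 0 12 3 1 10 2 8 11 7]
After op 2 (out_shuffle): [6 3 9 1 5 10 4 2 13 8 0 11 12 7]
After op 3 (out_shuffle): [6 2 3 13 9 8 1 0 5 11 10 12 4 7]
After op 4 (reverse): [7 4 12 10 11 5 0 1 8 9 13 3 2 6]
After op 5 (cut(11)): [3 2 6 7 4 12 10 11 5 0 1 8 9 13]
After op 6 (reverse): [13 9 8 1 0 5 11 10 12 4 7 6 2 3]
After op 7 (out_shuffle): [13 10 9 12 8 4 1 7 0 6 5 2 11 3]
After op 8 (cut(2)): [9 12 8 4 1 7 0 6 5 2 11 3 13 10]
Position 1: card 12.

Answer: 12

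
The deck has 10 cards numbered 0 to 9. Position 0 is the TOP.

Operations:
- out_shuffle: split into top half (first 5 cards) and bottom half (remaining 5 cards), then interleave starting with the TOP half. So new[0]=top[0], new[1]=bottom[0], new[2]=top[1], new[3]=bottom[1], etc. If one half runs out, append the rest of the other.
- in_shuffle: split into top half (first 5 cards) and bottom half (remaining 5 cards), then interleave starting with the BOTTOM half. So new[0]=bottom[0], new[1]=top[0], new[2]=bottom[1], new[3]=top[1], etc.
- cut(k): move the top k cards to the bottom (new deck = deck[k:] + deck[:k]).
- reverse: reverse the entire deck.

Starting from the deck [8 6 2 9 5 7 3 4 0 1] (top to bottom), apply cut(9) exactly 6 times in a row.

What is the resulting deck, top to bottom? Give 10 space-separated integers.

After op 1 (cut(9)): [1 8 6 2 9 5 7 3 4 0]
After op 2 (cut(9)): [0 1 8 6 2 9 5 7 3 4]
After op 3 (cut(9)): [4 0 1 8 6 2 9 5 7 3]
After op 4 (cut(9)): [3 4 0 1 8 6 2 9 5 7]
After op 5 (cut(9)): [7 3 4 0 1 8 6 2 9 5]
After op 6 (cut(9)): [5 7 3 4 0 1 8 6 2 9]

Answer: 5 7 3 4 0 1 8 6 2 9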